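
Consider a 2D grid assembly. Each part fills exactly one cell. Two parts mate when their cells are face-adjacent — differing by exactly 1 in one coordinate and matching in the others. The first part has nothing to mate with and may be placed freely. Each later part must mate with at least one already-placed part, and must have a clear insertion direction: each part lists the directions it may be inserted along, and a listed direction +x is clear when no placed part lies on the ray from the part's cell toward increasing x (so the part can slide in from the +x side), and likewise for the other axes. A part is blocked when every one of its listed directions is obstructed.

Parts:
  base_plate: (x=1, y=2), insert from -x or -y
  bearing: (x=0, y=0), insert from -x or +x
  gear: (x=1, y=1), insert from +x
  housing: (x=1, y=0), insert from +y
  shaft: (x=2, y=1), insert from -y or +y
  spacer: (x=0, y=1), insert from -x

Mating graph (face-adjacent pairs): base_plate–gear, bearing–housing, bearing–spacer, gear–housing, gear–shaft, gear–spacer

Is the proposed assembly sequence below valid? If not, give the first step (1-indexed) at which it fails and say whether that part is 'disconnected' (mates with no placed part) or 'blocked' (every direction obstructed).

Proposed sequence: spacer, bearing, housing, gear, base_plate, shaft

Valid

1. spacer@(0, 1) [-x clear] — {spacer}
2. bearing@(0, 0) [-x clear] — {bearing, spacer}
3. housing@(1, 0) [+y clear] — {bearing, housing, spacer}
4. gear@(1, 1) [+x clear] — {bearing, gear, housing, spacer}
5. base_plate@(1, 2) [-x clear] — {base_plate, bearing, gear, housing, spacer}
6. shaft@(2, 1) [-y clear] — {base_plate, bearing, gear, housing, shaft, spacer}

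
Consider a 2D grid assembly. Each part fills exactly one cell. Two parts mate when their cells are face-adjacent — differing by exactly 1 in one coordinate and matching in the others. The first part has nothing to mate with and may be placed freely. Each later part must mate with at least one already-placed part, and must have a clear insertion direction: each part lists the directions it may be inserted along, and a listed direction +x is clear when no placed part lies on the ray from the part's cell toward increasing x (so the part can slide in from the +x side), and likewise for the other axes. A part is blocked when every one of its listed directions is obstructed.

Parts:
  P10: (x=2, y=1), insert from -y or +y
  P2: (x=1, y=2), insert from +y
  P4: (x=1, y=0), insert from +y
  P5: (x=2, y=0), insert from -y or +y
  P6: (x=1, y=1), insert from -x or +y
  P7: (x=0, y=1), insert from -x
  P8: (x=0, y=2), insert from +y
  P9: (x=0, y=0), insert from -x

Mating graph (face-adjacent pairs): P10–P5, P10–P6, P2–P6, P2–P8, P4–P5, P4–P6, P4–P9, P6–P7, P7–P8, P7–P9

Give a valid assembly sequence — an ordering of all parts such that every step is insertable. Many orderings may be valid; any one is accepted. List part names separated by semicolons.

P9; P7; P8; P4; P5; P10; P6; P2

1. P9@(0, 0) [-x clear] — {P9}
2. P7@(0, 1) [-x clear] — {P7, P9}
3. P8@(0, 2) [+y clear] — {P7, P8, P9}
4. P4@(1, 0) [+y clear] — {P4, P7, P8, P9}
5. P5@(2, 0) [-y clear] — {P4, P5, P7, P8, P9}
6. P10@(2, 1) [+y clear] — {P10, P4, P5, P7, P8, P9}
7. P6@(1, 1) [+y clear] — {P10, P4, P5, P6, P7, P8, P9}
8. P2@(1, 2) [+y clear] — {P10, P2, P4, P5, P6, P7, P8, P9}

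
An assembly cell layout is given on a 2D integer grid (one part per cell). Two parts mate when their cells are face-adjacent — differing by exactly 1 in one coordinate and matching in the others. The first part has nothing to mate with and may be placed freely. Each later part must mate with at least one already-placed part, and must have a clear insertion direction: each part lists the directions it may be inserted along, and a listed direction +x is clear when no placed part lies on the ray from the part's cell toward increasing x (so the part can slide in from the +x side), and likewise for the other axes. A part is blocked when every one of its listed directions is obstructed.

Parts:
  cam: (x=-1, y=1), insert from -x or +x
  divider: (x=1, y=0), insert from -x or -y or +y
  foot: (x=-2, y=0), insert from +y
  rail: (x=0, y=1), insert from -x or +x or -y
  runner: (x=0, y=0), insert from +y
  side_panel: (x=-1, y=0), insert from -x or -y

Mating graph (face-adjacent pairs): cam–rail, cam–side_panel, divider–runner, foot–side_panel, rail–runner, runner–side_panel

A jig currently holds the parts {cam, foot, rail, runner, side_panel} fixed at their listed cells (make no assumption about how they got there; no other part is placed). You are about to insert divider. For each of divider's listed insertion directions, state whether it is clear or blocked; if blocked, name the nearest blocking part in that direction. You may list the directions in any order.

+y: clear; -x: blocked by runner; -y: clear

-x: nearest on ray is runner@(0, 0) ⇒ blocked
-y: ray from divider(1, 0) has no placed part ⇒ clear
+y: ray from divider(1, 0) has no placed part ⇒ clear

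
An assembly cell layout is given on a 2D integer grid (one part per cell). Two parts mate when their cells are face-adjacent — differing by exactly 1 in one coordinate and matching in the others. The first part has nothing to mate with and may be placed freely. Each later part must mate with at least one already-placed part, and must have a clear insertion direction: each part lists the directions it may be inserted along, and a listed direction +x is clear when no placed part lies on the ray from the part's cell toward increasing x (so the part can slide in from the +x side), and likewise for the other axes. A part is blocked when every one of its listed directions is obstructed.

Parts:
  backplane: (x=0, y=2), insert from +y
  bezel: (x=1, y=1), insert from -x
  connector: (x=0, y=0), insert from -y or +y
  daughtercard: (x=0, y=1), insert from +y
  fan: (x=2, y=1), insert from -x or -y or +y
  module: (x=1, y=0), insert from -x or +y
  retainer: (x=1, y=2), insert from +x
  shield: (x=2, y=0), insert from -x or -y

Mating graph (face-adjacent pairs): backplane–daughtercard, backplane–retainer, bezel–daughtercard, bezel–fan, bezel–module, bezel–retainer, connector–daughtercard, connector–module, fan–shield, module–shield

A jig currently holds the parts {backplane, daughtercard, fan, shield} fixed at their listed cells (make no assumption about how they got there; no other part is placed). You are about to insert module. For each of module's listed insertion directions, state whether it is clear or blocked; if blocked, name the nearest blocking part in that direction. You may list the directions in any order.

+y: clear; -x: clear

-x: ray from module(1, 0) has no placed part ⇒ clear
+y: ray from module(1, 0) has no placed part ⇒ clear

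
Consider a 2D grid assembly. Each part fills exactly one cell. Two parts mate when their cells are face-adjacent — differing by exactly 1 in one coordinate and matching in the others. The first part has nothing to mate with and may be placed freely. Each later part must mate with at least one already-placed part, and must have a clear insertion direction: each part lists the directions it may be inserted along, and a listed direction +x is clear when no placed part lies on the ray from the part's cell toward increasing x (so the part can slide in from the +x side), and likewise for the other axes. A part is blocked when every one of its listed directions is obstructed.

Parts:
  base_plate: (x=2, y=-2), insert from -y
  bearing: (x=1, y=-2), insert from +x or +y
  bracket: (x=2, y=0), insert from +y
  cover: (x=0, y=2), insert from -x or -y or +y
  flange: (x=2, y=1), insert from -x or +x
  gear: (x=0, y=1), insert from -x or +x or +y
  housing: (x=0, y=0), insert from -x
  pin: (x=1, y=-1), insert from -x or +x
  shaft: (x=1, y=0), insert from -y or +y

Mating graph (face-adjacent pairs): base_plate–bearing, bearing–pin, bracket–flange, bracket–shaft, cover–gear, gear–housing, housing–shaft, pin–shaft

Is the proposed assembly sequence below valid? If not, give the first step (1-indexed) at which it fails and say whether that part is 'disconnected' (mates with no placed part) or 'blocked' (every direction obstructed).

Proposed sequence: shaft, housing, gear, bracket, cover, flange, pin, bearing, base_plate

1. shaft@(1, 0) [-y clear] — {shaft}
2. housing@(0, 0) [-x clear] — {housing, shaft}
3. gear@(0, 1) [-x clear] — {gear, housing, shaft}
4. bracket@(2, 0) [+y clear] — {bracket, gear, housing, shaft}
5. cover@(0, 2) [-x clear] — {bracket, cover, gear, housing, shaft}
6. flange@(2, 1) [+x clear] — {bracket, cover, flange, gear, housing, shaft}
7. pin@(1, -1) [-x clear] — {bracket, cover, flange, gear, housing, pin, shaft}
8. bearing@(1, -2) [+x clear] — {bearing, bracket, cover, flange, gear, housing, pin, shaft}
9. base_plate@(2, -2) [-y clear] — {base_plate, bearing, bracket, cover, flange, gear, housing, pin, shaft}

Valid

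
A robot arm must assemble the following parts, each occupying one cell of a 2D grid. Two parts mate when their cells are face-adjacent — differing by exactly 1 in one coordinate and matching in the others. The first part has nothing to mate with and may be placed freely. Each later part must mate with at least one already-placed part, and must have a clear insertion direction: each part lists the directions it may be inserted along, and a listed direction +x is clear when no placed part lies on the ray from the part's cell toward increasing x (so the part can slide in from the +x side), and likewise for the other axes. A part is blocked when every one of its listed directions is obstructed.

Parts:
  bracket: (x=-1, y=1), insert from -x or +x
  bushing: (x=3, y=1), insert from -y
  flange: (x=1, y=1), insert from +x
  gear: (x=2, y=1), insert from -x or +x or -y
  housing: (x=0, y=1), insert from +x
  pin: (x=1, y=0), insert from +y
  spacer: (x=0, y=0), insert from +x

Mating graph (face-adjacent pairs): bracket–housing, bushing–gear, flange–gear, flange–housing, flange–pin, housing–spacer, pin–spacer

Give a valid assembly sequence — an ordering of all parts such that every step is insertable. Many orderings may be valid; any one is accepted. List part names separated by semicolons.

1. housing@(0, 1) [+x clear] — {housing}
2. spacer@(0, 0) [+x clear] — {housing, spacer}
3. pin@(1, 0) [+y clear] — {housing, pin, spacer}
4. flange@(1, 1) [+x clear] — {flange, housing, pin, spacer}
5. bracket@(-1, 1) [-x clear] — {bracket, flange, housing, pin, spacer}
6. gear@(2, 1) [+x clear] — {bracket, flange, gear, housing, pin, spacer}
7. bushing@(3, 1) [-y clear] — {bracket, bushing, flange, gear, housing, pin, spacer}

housing; spacer; pin; flange; bracket; gear; bushing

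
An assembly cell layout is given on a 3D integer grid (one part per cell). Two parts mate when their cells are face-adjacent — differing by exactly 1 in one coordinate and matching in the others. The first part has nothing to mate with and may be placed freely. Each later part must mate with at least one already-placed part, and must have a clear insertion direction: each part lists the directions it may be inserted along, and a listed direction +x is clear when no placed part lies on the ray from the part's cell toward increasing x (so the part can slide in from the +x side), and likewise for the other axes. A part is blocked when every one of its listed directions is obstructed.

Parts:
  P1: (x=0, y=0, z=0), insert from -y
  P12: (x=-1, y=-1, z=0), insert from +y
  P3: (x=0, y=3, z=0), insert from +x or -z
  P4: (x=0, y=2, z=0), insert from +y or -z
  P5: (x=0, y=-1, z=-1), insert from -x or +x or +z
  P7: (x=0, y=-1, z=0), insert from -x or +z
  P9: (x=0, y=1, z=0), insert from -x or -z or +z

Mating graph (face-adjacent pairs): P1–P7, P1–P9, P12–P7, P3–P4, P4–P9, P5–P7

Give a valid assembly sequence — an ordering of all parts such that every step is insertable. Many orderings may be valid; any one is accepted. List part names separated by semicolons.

P9; P4; P3; P1; P7; P5; P12

1. P9@(0, 1, 0) [-x clear] — {P9}
2. P4@(0, 2, 0) [+y clear] — {P4, P9}
3. P3@(0, 3, 0) [+x clear] — {P3, P4, P9}
4. P1@(0, 0, 0) [-y clear] — {P1, P3, P4, P9}
5. P7@(0, -1, 0) [-x clear] — {P1, P3, P4, P7, P9}
6. P5@(0, -1, -1) [-x clear] — {P1, P3, P4, P5, P7, P9}
7. P12@(-1, -1, 0) [+y clear] — {P1, P12, P3, P4, P5, P7, P9}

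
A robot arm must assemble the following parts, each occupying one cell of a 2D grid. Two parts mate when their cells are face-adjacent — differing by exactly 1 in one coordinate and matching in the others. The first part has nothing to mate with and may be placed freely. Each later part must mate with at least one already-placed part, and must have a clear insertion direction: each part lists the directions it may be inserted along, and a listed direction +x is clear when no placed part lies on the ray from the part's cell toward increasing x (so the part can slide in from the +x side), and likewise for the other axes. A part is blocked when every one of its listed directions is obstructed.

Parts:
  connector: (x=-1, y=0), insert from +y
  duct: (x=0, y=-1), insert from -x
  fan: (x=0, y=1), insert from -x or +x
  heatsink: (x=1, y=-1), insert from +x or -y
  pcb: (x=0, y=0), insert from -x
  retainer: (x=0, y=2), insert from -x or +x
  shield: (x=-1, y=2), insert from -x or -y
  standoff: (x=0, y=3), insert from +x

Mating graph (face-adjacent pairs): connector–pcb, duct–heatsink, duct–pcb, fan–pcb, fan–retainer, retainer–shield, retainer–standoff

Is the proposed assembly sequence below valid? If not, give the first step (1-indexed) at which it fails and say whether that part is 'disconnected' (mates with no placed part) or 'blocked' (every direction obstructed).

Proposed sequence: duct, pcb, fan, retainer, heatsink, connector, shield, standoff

1. duct@(0, -1) [-x clear] — {duct}
2. pcb@(0, 0) [-x clear] — {duct, pcb}
3. fan@(0, 1) [-x clear] — {duct, fan, pcb}
4. retainer@(0, 2) [-x clear] — {duct, fan, pcb, retainer}
5. heatsink@(1, -1) [+x clear] — {duct, fan, heatsink, pcb, retainer}
6. connector@(-1, 0) [+y clear] — {connector, duct, fan, heatsink, pcb, retainer}
7. shield@(-1, 2) [-x clear] — {connector, duct, fan, heatsink, pcb, retainer, shield}
8. standoff@(0, 3) [+x clear] — {connector, duct, fan, heatsink, pcb, retainer, shield, standoff}

Valid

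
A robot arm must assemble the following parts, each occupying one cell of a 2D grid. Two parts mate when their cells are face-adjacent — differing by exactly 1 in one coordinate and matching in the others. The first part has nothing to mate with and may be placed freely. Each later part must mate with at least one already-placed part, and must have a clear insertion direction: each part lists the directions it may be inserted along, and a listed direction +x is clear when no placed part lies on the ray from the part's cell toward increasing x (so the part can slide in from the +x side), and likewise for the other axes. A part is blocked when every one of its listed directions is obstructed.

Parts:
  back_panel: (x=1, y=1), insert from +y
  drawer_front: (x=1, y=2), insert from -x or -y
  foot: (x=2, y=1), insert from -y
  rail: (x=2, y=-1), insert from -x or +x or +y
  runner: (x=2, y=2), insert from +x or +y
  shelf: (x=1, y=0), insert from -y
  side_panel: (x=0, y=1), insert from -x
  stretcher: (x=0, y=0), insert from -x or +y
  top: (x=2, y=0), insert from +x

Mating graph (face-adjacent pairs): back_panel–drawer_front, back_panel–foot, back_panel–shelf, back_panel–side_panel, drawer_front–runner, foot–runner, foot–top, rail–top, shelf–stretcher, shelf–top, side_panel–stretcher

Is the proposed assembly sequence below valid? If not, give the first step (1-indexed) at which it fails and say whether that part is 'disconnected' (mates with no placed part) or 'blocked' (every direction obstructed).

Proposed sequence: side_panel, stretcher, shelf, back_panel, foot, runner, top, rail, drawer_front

Valid

1. side_panel@(0, 1) [-x clear] — {side_panel}
2. stretcher@(0, 0) [-x clear] — {side_panel, stretcher}
3. shelf@(1, 0) [-y clear] — {shelf, side_panel, stretcher}
4. back_panel@(1, 1) [+y clear] — {back_panel, shelf, side_panel, stretcher}
5. foot@(2, 1) [-y clear] — {back_panel, foot, shelf, side_panel, stretcher}
6. runner@(2, 2) [+x clear] — {back_panel, foot, runner, shelf, side_panel, stretcher}
7. top@(2, 0) [+x clear] — {back_panel, foot, runner, shelf, side_panel, stretcher, top}
8. rail@(2, -1) [-x clear] — {back_panel, foot, rail, runner, shelf, side_panel, stretcher, top}
9. drawer_front@(1, 2) [-x clear] — {back_panel, drawer_front, foot, rail, runner, shelf, side_panel, stretcher, top}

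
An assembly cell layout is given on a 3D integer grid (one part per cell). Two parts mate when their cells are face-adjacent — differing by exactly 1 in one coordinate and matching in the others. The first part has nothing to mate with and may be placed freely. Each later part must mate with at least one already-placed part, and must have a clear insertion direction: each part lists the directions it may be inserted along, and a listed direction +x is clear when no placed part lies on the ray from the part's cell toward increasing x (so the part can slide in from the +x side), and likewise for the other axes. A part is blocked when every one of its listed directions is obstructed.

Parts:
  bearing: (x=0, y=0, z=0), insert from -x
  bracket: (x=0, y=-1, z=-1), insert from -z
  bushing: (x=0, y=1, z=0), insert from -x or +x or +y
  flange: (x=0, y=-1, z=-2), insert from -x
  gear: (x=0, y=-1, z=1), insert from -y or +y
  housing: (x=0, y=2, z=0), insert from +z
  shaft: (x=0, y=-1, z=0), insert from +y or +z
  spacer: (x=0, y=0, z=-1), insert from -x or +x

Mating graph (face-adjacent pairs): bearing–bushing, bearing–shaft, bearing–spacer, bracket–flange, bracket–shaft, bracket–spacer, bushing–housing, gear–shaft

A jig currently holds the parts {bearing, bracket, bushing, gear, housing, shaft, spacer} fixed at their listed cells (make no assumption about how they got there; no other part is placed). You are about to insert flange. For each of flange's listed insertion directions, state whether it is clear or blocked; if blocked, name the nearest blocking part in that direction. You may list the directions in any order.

-x: clear

-x: ray from flange(0, -1, -2) has no placed part ⇒ clear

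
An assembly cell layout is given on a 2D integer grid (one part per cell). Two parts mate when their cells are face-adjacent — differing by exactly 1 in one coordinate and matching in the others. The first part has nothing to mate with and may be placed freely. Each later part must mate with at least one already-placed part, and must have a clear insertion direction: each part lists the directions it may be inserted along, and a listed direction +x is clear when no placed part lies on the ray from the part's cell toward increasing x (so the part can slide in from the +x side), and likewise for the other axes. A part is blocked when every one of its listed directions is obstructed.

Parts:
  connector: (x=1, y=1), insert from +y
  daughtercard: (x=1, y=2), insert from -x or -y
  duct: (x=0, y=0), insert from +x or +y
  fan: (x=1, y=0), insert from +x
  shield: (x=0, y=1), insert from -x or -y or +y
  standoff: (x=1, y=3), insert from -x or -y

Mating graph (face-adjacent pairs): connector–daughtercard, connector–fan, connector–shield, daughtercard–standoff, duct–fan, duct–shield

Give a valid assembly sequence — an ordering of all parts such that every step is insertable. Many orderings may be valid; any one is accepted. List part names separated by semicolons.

shield; duct; fan; connector; daughtercard; standoff

1. shield@(0, 1) [-x clear] — {shield}
2. duct@(0, 0) [+x clear] — {duct, shield}
3. fan@(1, 0) [+x clear] — {duct, fan, shield}
4. connector@(1, 1) [+y clear] — {connector, duct, fan, shield}
5. daughtercard@(1, 2) [-x clear] — {connector, daughtercard, duct, fan, shield}
6. standoff@(1, 3) [-x clear] — {connector, daughtercard, duct, fan, shield, standoff}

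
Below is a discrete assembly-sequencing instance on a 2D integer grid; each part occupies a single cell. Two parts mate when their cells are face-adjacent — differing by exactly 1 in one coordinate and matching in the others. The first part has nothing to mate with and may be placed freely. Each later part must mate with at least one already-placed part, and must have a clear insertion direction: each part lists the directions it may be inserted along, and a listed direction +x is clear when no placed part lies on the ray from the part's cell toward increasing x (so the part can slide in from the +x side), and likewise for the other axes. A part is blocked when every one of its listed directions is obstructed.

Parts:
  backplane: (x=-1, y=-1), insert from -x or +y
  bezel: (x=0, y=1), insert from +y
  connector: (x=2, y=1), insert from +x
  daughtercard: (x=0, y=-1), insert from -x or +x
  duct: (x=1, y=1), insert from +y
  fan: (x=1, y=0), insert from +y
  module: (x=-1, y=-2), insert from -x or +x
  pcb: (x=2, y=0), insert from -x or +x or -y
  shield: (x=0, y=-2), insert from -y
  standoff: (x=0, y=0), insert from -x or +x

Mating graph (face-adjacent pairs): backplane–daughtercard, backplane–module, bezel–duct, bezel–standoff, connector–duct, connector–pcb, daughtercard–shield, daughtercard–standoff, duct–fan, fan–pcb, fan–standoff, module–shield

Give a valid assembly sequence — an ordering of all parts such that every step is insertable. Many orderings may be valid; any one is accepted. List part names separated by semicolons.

backplane; module; daughtercard; standoff; bezel; fan; shield; pcb; connector; duct

1. backplane@(-1, -1) [-x clear] — {backplane}
2. module@(-1, -2) [-x clear] — {backplane, module}
3. daughtercard@(0, -1) [+x clear] — {backplane, daughtercard, module}
4. standoff@(0, 0) [-x clear] — {backplane, daughtercard, module, standoff}
5. bezel@(0, 1) [+y clear] — {backplane, bezel, daughtercard, module, standoff}
6. fan@(1, 0) [+y clear] — {backplane, bezel, daughtercard, fan, module, standoff}
7. shield@(0, -2) [-y clear] — {backplane, bezel, daughtercard, fan, module, shield, standoff}
8. pcb@(2, 0) [+x clear] — {backplane, bezel, daughtercard, fan, module, pcb, shield, standoff}
9. connector@(2, 1) [+x clear] — {backplane, bezel, connector, daughtercard, fan, module, pcb, shield, standoff}
10. duct@(1, 1) [+y clear] — {backplane, bezel, connector, daughtercard, duct, fan, module, pcb, shield, standoff}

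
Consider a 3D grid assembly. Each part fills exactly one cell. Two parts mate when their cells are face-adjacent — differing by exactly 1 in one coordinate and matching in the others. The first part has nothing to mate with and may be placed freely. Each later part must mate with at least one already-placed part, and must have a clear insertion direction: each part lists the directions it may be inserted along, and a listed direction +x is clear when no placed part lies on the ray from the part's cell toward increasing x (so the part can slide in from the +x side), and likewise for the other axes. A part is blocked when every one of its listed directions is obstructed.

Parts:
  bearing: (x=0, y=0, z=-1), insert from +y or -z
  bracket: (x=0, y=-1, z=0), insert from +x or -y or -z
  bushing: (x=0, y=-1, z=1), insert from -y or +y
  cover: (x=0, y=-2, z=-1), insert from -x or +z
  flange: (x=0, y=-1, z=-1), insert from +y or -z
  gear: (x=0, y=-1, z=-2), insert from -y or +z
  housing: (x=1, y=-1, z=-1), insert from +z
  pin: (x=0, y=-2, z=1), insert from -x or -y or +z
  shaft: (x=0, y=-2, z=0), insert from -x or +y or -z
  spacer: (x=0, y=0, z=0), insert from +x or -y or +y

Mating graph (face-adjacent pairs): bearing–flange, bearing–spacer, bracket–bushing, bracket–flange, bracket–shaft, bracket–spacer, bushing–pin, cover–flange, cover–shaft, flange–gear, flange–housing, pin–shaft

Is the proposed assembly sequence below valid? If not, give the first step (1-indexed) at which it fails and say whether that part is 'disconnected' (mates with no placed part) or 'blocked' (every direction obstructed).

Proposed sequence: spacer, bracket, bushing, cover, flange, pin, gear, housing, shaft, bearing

Invalid at step 4 (disconnected)

1. spacer@(0, 0, 0) [+x clear] — {spacer}
2. bracket@(0, -1, 0) [+x clear] — {bracket, spacer}
3. bushing@(0, -1, 1) [-y clear] — {bracket, bushing, spacer}
4. cover@(0, -2, -1) — no placed neighbour ⇒ disconnected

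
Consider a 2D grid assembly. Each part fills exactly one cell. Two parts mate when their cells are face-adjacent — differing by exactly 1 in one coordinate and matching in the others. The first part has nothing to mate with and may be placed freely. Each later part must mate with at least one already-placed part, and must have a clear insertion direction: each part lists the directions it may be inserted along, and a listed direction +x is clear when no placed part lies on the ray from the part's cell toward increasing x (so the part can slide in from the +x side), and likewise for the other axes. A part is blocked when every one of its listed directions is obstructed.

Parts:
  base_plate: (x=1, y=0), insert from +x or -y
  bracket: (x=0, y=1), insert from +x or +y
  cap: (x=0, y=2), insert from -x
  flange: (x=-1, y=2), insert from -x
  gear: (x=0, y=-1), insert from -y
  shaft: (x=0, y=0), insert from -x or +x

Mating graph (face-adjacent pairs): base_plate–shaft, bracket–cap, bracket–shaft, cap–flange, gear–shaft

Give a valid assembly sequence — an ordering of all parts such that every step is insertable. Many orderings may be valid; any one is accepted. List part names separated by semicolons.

1. base_plate@(1, 0) [+x clear] — {base_plate}
2. shaft@(0, 0) [-x clear] — {base_plate, shaft}
3. bracket@(0, 1) [+x clear] — {base_plate, bracket, shaft}
4. cap@(0, 2) [-x clear] — {base_plate, bracket, cap, shaft}
5. flange@(-1, 2) [-x clear] — {base_plate, bracket, cap, flange, shaft}
6. gear@(0, -1) [-y clear] — {base_plate, bracket, cap, flange, gear, shaft}

base_plate; shaft; bracket; cap; flange; gear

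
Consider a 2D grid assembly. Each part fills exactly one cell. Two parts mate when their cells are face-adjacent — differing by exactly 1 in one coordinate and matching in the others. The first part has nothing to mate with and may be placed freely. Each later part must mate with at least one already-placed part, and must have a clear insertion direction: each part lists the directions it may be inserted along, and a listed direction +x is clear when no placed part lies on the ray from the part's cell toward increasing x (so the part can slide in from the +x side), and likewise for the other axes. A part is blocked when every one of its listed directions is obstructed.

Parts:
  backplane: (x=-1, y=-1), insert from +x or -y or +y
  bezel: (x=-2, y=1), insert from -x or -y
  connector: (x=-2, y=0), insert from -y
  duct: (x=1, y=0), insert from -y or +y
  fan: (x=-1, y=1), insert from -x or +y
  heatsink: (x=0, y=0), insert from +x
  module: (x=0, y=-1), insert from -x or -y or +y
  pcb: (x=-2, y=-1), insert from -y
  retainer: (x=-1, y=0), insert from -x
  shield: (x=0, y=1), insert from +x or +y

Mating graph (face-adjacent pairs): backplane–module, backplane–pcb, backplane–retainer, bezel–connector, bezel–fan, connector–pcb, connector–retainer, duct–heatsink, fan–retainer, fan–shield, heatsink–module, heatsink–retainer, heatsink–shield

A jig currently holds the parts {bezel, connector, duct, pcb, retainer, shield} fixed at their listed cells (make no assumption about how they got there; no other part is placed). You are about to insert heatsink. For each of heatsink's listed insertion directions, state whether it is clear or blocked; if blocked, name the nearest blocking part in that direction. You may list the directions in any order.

+x: blocked by duct

+x: nearest on ray is duct@(1, 0) ⇒ blocked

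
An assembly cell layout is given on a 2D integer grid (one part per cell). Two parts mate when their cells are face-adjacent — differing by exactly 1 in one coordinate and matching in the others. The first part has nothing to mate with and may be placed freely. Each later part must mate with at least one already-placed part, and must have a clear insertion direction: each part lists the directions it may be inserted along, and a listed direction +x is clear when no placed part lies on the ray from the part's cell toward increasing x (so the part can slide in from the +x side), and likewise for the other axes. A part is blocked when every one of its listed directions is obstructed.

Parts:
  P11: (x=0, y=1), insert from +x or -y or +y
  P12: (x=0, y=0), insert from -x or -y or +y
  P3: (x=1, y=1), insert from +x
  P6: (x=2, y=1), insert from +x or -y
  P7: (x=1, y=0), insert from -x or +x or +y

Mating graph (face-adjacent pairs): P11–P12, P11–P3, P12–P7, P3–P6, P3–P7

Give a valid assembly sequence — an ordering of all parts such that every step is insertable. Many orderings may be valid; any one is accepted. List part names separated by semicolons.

P11; P12; P3; P6; P7

1. P11@(0, 1) [+x clear] — {P11}
2. P12@(0, 0) [-x clear] — {P11, P12}
3. P3@(1, 1) [+x clear] — {P11, P12, P3}
4. P6@(2, 1) [+x clear] — {P11, P12, P3, P6}
5. P7@(1, 0) [+x clear] — {P11, P12, P3, P6, P7}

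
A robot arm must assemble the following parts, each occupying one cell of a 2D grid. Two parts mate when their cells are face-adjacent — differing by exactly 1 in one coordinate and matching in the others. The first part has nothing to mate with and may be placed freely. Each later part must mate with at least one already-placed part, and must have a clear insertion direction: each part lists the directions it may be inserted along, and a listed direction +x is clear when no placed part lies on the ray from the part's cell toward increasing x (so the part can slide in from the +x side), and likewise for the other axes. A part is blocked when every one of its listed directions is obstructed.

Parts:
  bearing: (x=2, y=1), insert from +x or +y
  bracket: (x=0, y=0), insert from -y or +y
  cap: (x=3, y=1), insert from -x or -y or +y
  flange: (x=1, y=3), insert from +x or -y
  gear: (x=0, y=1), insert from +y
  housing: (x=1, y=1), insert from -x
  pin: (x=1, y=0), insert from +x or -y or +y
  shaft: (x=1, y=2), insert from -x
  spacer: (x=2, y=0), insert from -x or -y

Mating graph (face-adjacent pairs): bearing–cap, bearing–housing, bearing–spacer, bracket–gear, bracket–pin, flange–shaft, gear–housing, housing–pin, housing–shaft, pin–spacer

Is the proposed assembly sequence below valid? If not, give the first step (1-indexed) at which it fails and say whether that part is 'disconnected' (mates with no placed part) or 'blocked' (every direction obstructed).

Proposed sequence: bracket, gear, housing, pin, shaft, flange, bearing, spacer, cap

1. bracket@(0, 0) [-y clear] — {bracket}
2. gear@(0, 1) [+y clear] — {bracket, gear}
3. housing@(1, 1) — -x all obstructed ⇒ blocked

Invalid at step 3 (blocked)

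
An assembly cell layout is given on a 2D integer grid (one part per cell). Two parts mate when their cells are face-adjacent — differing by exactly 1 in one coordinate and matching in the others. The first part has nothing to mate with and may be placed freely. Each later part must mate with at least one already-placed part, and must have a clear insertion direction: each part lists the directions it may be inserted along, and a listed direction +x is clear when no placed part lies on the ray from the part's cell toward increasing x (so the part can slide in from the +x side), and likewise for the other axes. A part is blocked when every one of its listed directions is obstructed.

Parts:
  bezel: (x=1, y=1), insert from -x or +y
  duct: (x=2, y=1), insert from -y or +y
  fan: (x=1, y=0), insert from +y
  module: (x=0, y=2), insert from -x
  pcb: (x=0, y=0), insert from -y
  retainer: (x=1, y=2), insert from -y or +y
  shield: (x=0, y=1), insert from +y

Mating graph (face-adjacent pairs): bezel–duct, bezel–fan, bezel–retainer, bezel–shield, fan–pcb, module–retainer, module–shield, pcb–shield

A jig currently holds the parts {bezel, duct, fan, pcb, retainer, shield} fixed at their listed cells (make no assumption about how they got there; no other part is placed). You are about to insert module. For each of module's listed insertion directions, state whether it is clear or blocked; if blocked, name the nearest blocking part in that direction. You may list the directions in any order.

-x: ray from module(0, 2) has no placed part ⇒ clear

-x: clear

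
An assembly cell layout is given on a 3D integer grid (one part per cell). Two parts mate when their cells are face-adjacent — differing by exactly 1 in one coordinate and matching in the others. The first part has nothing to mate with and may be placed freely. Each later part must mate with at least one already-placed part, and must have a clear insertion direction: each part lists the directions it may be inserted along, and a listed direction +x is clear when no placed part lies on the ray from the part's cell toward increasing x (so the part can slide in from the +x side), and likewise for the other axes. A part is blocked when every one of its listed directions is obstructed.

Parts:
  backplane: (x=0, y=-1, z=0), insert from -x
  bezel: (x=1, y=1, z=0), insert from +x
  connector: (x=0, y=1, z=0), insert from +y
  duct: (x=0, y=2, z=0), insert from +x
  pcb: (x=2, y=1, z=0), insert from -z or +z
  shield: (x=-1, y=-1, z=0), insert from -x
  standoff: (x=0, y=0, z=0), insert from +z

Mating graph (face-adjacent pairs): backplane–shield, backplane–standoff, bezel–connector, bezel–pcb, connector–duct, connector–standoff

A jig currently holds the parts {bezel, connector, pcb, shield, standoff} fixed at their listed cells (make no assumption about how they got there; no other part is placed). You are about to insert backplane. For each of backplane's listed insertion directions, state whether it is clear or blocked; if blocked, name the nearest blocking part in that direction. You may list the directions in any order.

-x: blocked by shield

-x: nearest on ray is shield@(-1, -1, 0) ⇒ blocked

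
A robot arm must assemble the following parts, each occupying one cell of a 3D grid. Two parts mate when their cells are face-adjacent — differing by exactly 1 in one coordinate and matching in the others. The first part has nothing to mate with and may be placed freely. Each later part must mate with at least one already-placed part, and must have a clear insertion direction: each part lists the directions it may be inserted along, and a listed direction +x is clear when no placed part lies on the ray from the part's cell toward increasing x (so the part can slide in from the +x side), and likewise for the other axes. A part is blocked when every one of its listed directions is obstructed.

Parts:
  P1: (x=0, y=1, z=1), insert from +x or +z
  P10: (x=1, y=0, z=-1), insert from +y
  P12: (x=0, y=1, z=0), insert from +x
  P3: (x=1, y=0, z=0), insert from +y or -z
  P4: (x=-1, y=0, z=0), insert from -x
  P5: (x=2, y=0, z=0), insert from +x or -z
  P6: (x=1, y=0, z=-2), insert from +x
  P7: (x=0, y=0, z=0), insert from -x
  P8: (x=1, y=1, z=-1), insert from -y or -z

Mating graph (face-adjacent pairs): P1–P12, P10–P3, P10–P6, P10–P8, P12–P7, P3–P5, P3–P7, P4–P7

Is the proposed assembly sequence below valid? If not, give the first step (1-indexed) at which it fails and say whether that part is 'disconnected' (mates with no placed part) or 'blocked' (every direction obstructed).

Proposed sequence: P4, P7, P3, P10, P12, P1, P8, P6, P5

1. P4@(-1, 0, 0) [-x clear] — {P4}
2. P7@(0, 0, 0) — -x all obstructed ⇒ blocked

Invalid at step 2 (blocked)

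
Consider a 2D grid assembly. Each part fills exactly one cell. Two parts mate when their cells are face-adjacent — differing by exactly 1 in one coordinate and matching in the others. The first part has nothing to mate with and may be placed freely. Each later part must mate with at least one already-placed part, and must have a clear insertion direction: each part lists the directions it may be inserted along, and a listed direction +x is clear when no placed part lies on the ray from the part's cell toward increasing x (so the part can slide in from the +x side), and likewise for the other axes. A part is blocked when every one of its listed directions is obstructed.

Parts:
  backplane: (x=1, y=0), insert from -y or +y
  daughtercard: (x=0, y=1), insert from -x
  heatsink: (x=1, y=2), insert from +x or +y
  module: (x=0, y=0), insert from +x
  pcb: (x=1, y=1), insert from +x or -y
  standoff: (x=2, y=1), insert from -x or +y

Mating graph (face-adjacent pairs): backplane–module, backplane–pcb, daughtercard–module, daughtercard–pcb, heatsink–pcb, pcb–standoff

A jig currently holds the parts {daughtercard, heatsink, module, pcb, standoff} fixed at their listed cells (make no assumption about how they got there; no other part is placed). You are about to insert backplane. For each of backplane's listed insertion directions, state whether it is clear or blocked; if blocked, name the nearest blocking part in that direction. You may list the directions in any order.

-y: ray from backplane(1, 0) has no placed part ⇒ clear
+y: nearest on ray is pcb@(1, 1) ⇒ blocked

+y: blocked by pcb; -y: clear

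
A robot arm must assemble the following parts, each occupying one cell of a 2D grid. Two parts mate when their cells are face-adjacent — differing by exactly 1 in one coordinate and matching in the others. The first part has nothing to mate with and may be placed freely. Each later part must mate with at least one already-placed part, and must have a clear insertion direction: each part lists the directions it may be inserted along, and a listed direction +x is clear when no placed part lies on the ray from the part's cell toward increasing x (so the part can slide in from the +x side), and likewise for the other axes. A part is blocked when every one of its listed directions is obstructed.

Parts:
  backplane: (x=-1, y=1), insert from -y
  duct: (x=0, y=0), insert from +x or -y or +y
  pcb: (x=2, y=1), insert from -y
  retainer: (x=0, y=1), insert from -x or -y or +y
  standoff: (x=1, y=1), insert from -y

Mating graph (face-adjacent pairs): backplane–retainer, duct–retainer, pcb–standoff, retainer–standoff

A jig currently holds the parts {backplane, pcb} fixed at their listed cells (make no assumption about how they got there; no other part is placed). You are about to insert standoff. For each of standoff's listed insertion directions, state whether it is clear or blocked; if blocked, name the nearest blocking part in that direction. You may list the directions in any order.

-y: clear

-y: ray from standoff(1, 1) has no placed part ⇒ clear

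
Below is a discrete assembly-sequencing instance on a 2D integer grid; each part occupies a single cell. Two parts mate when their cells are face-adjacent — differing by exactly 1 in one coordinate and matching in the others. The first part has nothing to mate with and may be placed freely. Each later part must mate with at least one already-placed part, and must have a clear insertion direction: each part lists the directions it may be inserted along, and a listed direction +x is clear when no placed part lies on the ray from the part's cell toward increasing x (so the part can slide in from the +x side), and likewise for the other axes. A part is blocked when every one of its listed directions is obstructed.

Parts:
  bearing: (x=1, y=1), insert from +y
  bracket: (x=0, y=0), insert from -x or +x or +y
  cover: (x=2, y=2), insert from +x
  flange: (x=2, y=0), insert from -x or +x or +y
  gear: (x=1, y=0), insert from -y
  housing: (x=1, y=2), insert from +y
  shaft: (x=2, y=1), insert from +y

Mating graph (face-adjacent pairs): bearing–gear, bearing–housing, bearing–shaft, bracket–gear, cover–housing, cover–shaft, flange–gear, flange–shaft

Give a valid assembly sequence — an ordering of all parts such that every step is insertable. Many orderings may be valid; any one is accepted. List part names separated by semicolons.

shaft; cover; flange; gear; bracket; bearing; housing

1. shaft@(2, 1) [+y clear] — {shaft}
2. cover@(2, 2) [+x clear] — {cover, shaft}
3. flange@(2, 0) [-x clear] — {cover, flange, shaft}
4. gear@(1, 0) [-y clear] — {cover, flange, gear, shaft}
5. bracket@(0, 0) [-x clear] — {bracket, cover, flange, gear, shaft}
6. bearing@(1, 1) [+y clear] — {bearing, bracket, cover, flange, gear, shaft}
7. housing@(1, 2) [+y clear] — {bearing, bracket, cover, flange, gear, housing, shaft}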